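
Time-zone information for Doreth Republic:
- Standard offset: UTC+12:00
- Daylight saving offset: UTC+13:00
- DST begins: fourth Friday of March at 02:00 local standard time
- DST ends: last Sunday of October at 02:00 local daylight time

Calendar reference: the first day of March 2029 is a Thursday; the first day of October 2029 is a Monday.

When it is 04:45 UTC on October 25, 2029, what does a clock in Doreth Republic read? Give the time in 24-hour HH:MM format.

17:45

1 March 2029 is a Thursday, so the first Friday is March 2 and the fourth is March 23.
1 October 2029 is a Monday, so Sundays fall on 7, 14, 21, 28; the last is October 28.
At the standard offset (UTC+12:00), 04:45 UTC + 12h = 16:45 Doreth Republic standard time.
The standard-time date in Doreth Republic, October 25, 2029, lies within the daylight-saving period (23 March – 28 October), so Doreth Republic is on daylight time, UTC+13:00.
04:45 UTC + 13h = 17:45 local.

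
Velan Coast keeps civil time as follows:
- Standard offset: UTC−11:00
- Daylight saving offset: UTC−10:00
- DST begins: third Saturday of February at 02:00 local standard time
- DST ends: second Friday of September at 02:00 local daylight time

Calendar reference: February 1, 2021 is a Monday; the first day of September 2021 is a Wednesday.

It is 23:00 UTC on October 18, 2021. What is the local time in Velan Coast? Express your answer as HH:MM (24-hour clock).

12:00

1 February 2021 is a Monday, so the first Saturday is February 6 and the third is February 20.
1 September 2021 is a Wednesday, so the first Friday is September 3 and the second is September 10.
At the standard offset (UTC−11:00), 23:00 UTC − 11h = 12:00 Velan Coast standard time.
Daylight saving runs 20 February – 10 September; the standard-time date in Velan Coast, October 18, 2021, is outside that window, so Velan Coast is on standard time at UTC−11:00.
23:00 UTC − 11h = 12:00 local.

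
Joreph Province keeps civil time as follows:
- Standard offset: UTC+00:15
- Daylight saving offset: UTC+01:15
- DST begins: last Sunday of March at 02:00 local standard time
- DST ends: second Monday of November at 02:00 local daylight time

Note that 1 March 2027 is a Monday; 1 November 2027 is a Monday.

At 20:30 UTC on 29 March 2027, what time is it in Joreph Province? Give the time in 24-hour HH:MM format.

21:45

1 March 2027 is a Monday, so Sundays fall on 7, 14, 21, 28; the last is March 28.
1 November 2027 is a Monday, so the first Monday is November 1 and the second is November 8.
At the standard offset (UTC+00:15), 20:30 UTC + 0h15m = 20:45 Joreph Province standard time.
The standard-time date in Joreph Province, 29 March 2027, lies within the daylight-saving period (28 March – 8 November), so Joreph Province is on daylight time, UTC+01:15.
20:30 UTC + 1h15m = 21:45 local.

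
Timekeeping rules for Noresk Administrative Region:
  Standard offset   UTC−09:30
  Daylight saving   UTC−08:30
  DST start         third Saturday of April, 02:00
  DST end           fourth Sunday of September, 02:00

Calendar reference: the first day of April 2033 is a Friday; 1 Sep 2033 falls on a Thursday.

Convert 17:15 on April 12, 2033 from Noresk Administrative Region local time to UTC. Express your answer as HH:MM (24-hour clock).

1 April 2033 is a Friday, so the first Saturday is April 2 and the third is April 16.
1 September 2033 is a Thursday, so the first Sunday is September 4 and the fourth is September 25.
April 12, 2033 does not fall between 16 April and 25 September, so daylight saving is not in effect and Noresk Administrative Region is at UTC−09:30.
17:15 local + 9h30m = 02:45 UTC (rolling into the next day, 13 April 2033).

02:45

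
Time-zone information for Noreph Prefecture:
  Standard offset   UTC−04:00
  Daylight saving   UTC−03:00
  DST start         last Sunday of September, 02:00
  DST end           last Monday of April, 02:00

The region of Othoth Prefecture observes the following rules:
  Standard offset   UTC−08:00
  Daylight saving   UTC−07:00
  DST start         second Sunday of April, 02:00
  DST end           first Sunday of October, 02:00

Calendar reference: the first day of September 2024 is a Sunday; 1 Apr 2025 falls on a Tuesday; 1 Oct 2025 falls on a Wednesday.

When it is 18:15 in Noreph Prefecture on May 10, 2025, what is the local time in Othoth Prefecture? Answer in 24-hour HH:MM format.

1 September 2024 is a Sunday, so Sundays fall on 1, 8, 15, 22, 29; the last is September 29.
1 April 2025 is a Tuesday, so Mondays fall on 7, 14, 21, 28; the last is April 28.
May 10, 2025 does not fall between 29 September 2024 and 28 April 2025, so daylight saving is not in effect and Noreph Prefecture is at UTC−04:00.
18:15 Noreph Prefecture + 4h = 22:15 UTC.
1 April 2025 is a Tuesday, so the first Sunday is April 6 and the second is April 13.
1 October 2025 is a Wednesday, so the first Sunday is October 5.
At the standard offset (UTC−08:00), 22:15 UTC − 8h = 14:15 Othoth Prefecture standard time.
Daylight saving runs 13 April – 5 October; the standard-time date in Othoth Prefecture, May 10, 2025, is inside that window, so Othoth Prefecture is at UTC−07:00.
22:15 UTC − 7h = 15:15 Othoth Prefecture.

15:15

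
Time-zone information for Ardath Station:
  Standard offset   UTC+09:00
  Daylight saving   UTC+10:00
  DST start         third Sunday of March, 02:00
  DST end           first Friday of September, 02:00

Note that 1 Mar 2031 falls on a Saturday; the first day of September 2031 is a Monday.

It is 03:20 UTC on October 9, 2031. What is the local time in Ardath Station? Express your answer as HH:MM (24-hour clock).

1 March 2031 is a Saturday, so the first Sunday is March 2 and the third is March 16.
1 September 2031 is a Monday, so the first Friday is September 5.
At the standard offset (UTC+09:00), 03:20 UTC + 9h = 12:20 Ardath Station standard time.
The standard-time date in Ardath Station, October 9, 2031, is outside the daylight-saving period (16 March – 5 September), so Ardath Station is on standard time, UTC+09:00.
03:20 UTC + 9h = 12:20 local.

12:20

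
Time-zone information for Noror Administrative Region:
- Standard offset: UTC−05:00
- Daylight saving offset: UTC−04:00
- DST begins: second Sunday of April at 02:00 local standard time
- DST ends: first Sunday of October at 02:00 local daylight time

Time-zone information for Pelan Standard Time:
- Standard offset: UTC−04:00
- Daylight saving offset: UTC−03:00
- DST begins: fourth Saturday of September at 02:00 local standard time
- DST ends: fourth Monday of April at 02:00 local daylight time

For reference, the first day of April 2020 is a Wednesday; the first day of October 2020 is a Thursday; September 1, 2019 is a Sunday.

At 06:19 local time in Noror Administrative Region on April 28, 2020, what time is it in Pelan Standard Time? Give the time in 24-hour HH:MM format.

06:19

1 April 2020 is a Wednesday, so the first Sunday is April 5 and the second is April 12.
1 October 2020 is a Thursday, so the first Sunday is October 4.
Daylight saving runs 12 April – 4 October; April 28, 2020 is inside that window, so Noror Administrative Region is at UTC−04:00.
06:19 Noror Administrative Region + 4h = 10:19 UTC.
1 September 2019 is a Sunday, so the first Saturday is September 7 and the fourth is September 28.
1 April 2020 is a Wednesday, so the first Monday is April 6 and the fourth is April 27.
At the standard offset (UTC−04:00), 10:19 UTC − 4h = 06:19 Pelan Standard Time standard time.
The standard-time date in Pelan Standard Time, April 28, 2020, is outside the daylight-saving period (28 September 2019 – 27 April 2020), so Pelan Standard Time is on standard time, UTC−04:00.
10:19 UTC − 4h = 06:19 Pelan Standard Time.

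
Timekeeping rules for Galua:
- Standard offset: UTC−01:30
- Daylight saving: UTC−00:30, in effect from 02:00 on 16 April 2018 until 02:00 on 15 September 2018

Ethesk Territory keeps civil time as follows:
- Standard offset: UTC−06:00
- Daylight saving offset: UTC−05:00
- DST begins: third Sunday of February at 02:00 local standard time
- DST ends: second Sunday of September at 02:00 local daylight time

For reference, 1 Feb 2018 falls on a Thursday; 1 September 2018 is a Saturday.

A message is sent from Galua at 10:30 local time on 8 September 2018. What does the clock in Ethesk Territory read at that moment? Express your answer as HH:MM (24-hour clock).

06:00

8 September 2018 lies within the daylight-saving period (16 April – 15 September), so Galua is on daylight time, UTC−00:30.
10:30 Galua + 0h30m = 11:00 UTC.
1 February 2018 is a Thursday, so the first Sunday is February 4 and the third is February 18.
1 September 2018 is a Saturday, so the first Sunday is September 2 and the second is September 9.
At the standard offset (UTC−06:00), 11:00 UTC − 6h = 05:00 Ethesk Territory standard time.
Daylight saving runs 18 February – 9 September; the standard-time date in Ethesk Territory, 8 September 2018, is inside that window, so Ethesk Territory is at UTC−05:00.
11:00 UTC − 5h = 06:00 Ethesk Territory.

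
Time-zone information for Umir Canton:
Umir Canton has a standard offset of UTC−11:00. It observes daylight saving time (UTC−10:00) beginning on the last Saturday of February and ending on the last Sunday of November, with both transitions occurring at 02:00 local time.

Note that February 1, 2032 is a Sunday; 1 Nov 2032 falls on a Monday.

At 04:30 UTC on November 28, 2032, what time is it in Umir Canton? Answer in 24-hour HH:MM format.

1 February 2032 is a Sunday, so Saturdays fall on 7, 14, 21, 28; the last is February 28.
1 November 2032 is a Monday, so Sundays fall on 7, 14, 21, 28; the last is November 28.
At the standard offset (UTC−11:00), 04:30 UTC − 11h = 17:30 Umir Canton standard time (rolling into the previous day, 27 November 2032).
Daylight saving runs 28 February – 28 November; the standard-time date in Umir Canton, November 27, 2032, is inside that window, so Umir Canton is at UTC−10:00.
04:30 UTC − 10h = 18:30 local (rolling into the previous day, 27 November 2032).

18:30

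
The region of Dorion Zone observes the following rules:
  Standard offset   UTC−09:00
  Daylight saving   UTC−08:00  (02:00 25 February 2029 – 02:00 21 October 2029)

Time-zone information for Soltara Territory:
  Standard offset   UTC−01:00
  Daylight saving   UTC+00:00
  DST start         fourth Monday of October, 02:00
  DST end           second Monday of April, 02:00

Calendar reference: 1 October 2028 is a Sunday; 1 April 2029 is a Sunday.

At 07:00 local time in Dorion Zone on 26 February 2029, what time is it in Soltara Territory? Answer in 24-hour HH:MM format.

15:00

26 February 2029 lies within the daylight-saving period (25 February – 21 October), so Dorion Zone is on daylight time, UTC−08:00.
07:00 Dorion Zone + 8h = 15:00 UTC.
1 October 2028 is a Sunday, so the first Monday is October 2 and the fourth is October 23.
1 April 2029 is a Sunday, so the first Monday is April 2 and the second is April 9.
At the standard offset (UTC−01:00), 15:00 UTC − 1h = 14:00 Soltara Territory standard time.
Daylight saving runs 23 October 2028 – 9 April 2029; the standard-time date in Soltara Territory, 26 February 2029, is inside that window, so Soltara Territory is at UTC+00:00.
15:00 UTC + 0h = 15:00 Soltara Territory.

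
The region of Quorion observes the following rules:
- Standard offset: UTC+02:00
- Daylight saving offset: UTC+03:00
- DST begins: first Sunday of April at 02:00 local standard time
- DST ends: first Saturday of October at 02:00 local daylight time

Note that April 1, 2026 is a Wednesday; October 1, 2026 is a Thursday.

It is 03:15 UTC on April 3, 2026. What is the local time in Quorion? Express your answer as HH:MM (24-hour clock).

1 April 2026 is a Wednesday, so the first Sunday is April 5.
1 October 2026 is a Thursday, so the first Saturday is October 3.
At the standard offset (UTC+02:00), 03:15 UTC + 2h = 05:15 Quorion standard time.
Daylight saving runs 5 April – 3 October; the standard-time date in Quorion, April 3, 2026, is outside that window, so Quorion is on standard time at UTC+02:00.
03:15 UTC + 2h = 05:15 local.

05:15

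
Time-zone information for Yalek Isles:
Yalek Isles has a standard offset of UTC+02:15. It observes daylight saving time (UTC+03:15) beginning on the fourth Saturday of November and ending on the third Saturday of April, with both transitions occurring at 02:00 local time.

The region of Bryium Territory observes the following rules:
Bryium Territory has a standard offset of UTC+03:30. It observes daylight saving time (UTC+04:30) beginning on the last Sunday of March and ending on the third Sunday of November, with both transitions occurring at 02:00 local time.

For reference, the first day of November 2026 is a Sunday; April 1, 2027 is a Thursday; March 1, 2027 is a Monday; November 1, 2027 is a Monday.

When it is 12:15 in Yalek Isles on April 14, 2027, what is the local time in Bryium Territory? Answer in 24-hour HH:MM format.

1 November 2026 is a Sunday, so the first Saturday is November 7 and the fourth is November 28.
1 April 2027 is a Thursday, so the first Saturday is April 3 and the third is April 17.
April 14, 2027 falls between 28 November 2026 and 17 April 2027, so daylight saving is in effect and Yalek Isles is at UTC+03:15.
12:15 Yalek Isles − 3h15m = 09:00 UTC.
1 March 2027 is a Monday, so Sundays fall on 7, 14, 21, 28; the last is March 28.
1 November 2027 is a Monday, so the first Sunday is November 7 and the third is November 21.
At the standard offset (UTC+03:30), 09:00 UTC + 3h30m = 12:30 Bryium Territory standard time.
Daylight saving runs 28 March – 21 November; the standard-time date in Bryium Territory, April 14, 2027, is inside that window, so Bryium Territory is at UTC+04:30.
09:00 UTC + 4h30m = 13:30 Bryium Territory.

13:30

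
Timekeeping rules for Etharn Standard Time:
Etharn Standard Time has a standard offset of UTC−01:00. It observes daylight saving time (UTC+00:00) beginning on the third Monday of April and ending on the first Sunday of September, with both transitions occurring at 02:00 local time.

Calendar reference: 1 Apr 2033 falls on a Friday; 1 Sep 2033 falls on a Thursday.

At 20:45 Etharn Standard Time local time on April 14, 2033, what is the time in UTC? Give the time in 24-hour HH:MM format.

1 April 2033 is a Friday, so the first Monday is April 4 and the third is April 18.
1 September 2033 is a Thursday, so the first Sunday is September 4.
April 14, 2033 is outside the daylight-saving period (18 April – 4 September), so Etharn Standard Time is on standard time, UTC−01:00.
20:45 local + 1h = 21:45 UTC.

21:45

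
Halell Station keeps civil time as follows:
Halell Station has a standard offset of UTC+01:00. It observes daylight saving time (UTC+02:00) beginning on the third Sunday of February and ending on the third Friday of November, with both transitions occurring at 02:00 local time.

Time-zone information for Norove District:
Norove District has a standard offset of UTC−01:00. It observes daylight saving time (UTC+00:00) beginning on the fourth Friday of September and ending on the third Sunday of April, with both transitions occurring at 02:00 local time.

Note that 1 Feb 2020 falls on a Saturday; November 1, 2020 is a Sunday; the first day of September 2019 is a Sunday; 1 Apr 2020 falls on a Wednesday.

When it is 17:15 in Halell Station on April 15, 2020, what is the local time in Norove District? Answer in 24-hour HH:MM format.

15:15

1 February 2020 is a Saturday, so the first Sunday is February 2 and the third is February 16.
1 November 2020 is a Sunday, so the first Friday is November 6 and the third is November 20.
Daylight saving runs 16 February – 20 November; April 15, 2020 is inside that window, so Halell Station is at UTC+02:00.
17:15 Halell Station − 2h = 15:15 UTC.
1 September 2019 is a Sunday, so the first Friday is September 6 and the fourth is September 27.
1 April 2020 is a Wednesday, so the first Sunday is April 5 and the third is April 19.
At the standard offset (UTC−01:00), 15:15 UTC − 1h = 14:15 Norove District standard time.
Daylight saving runs 27 September 2019 – 19 April 2020; the standard-time date in Norove District, April 15, 2020, is inside that window, so Norove District is at UTC+00:00.
15:15 UTC + 0h = 15:15 Norove District.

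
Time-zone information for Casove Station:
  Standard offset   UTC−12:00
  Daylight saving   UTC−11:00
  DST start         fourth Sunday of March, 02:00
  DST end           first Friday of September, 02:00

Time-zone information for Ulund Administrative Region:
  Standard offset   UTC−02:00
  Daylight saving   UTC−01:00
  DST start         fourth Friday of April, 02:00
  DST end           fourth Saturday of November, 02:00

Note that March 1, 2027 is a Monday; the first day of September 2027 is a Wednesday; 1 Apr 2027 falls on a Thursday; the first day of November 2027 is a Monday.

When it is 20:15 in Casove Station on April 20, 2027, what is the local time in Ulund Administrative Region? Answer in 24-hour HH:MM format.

05:15

1 March 2027 is a Monday, so the first Sunday is March 7 and the fourth is March 28.
1 September 2027 is a Wednesday, so the first Friday is September 3.
April 20, 2027 lies within the daylight-saving period (28 March – 3 September), so Casove Station is on daylight time, UTC−11:00.
20:15 Casove Station + 11h = 07:15 UTC (rolling into the next day, 21 April 2027).
1 April 2027 is a Thursday, so the first Friday is April 2 and the fourth is April 23.
1 November 2027 is a Monday, so the first Saturday is November 6 and the fourth is November 27.
At the standard offset (UTC−02:00), 07:15 UTC − 2h = 05:15 Ulund Administrative Region standard time.
The standard-time date in Ulund Administrative Region, April 21, 2027, is outside the daylight-saving period (23 April – 27 November), so Ulund Administrative Region is on standard time, UTC−02:00.
07:15 UTC − 2h = 05:15 Ulund Administrative Region.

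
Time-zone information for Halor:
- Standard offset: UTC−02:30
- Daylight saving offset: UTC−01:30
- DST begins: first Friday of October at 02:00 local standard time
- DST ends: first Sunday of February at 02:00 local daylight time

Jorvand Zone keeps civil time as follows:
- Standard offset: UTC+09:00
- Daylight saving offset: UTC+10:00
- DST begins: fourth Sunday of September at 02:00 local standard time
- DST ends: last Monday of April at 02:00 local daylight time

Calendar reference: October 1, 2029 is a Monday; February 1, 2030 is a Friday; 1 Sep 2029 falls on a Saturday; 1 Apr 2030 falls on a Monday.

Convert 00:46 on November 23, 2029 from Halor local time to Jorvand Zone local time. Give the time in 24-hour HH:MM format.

12:16

1 October 2029 is a Monday, so the first Friday is October 5.
1 February 2030 is a Friday, so the first Sunday is February 3.
November 23, 2029 lies within the daylight-saving period (5 October 2029 – 3 February 2030), so Halor is on daylight time, UTC−01:30.
00:46 Halor + 1h30m = 02:16 UTC.
1 September 2029 is a Saturday, so the first Sunday is September 2 and the fourth is September 23.
1 April 2030 is a Monday, so Mondays fall on 1, 8, 15, 22, 29; the last is April 29.
At the standard offset (UTC+09:00), 02:16 UTC + 9h = 11:16 Jorvand Zone standard time.
Daylight saving runs 23 September 2029 – 29 April 2030; the standard-time date in Jorvand Zone, November 23, 2029, is inside that window, so Jorvand Zone is at UTC+10:00.
02:16 UTC + 10h = 12:16 Jorvand Zone.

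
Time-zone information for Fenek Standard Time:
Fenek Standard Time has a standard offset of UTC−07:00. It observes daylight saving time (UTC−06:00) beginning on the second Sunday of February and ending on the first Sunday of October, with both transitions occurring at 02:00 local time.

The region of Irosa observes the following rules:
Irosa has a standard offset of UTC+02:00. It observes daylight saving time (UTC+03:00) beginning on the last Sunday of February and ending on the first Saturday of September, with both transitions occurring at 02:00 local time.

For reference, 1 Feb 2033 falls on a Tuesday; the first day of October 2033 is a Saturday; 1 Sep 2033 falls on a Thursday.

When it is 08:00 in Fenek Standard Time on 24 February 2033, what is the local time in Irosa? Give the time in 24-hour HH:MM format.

16:00

1 February 2033 is a Tuesday, so the first Sunday is February 6 and the second is February 13.
1 October 2033 is a Saturday, so the first Sunday is October 2.
24 February 2033 falls between 13 February and 2 October, so daylight saving is in effect and Fenek Standard Time is at UTC−06:00.
08:00 Fenek Standard Time + 6h = 14:00 UTC.
1 February 2033 is a Tuesday, so Sundays fall on 6, 13, 20, 27; the last is February 27.
1 September 2033 is a Thursday, so the first Saturday is September 3.
At the standard offset (UTC+02:00), 14:00 UTC + 2h = 16:00 Irosa standard time.
The standard-time date in Irosa, 24 February 2033, does not fall between 27 February and 3 September, so daylight saving is not in effect and Irosa is at UTC+02:00.
14:00 UTC + 2h = 16:00 Irosa.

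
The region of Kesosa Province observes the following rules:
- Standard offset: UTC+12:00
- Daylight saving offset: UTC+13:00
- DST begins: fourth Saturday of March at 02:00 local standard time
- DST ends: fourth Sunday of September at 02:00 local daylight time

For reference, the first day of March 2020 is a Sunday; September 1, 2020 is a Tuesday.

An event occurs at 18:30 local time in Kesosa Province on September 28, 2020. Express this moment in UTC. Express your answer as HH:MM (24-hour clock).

06:30

1 March 2020 is a Sunday, so the first Saturday is March 7 and the fourth is March 28.
1 September 2020 is a Tuesday, so the first Sunday is September 6 and the fourth is September 27.
September 28, 2020 is outside the daylight-saving period (28 March – 27 September), so Kesosa Province is on standard time, UTC+12:00.
18:30 local − 12h = 06:30 UTC.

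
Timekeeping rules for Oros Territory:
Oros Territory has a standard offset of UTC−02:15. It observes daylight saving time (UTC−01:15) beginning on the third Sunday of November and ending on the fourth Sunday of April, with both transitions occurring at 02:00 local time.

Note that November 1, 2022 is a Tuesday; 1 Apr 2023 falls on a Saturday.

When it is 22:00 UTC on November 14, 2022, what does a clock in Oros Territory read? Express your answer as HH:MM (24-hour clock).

19:45

1 November 2022 is a Tuesday, so the first Sunday is November 6 and the third is November 20.
1 April 2023 is a Saturday, so the first Sunday is April 2 and the fourth is April 23.
At the standard offset (UTC−02:15), 22:00 UTC − 2h15m = 19:45 Oros Territory standard time.
The standard-time date in Oros Territory, November 14, 2022, is outside the daylight-saving period (20 November 2022 – 23 April 2023), so Oros Territory is on standard time, UTC−02:15.
22:00 UTC − 2h15m = 19:45 local.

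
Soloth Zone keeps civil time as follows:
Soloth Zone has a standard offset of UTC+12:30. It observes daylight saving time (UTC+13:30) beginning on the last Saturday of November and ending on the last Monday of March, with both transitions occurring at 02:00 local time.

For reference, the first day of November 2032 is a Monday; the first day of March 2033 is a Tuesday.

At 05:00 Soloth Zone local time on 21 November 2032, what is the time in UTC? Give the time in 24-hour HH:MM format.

16:30

1 November 2032 is a Monday, so Saturdays fall on 6, 13, 20, 27; the last is November 27.
1 March 2033 is a Tuesday, so Mondays fall on 7, 14, 21, 28; the last is March 28.
Daylight saving runs 27 November 2032 – 28 March 2033; 21 November 2032 is outside that window, so Soloth Zone is on standard time at UTC+12:30.
05:00 local − 12h30m = 16:30 UTC (rolling into the previous day, 20 November 2032).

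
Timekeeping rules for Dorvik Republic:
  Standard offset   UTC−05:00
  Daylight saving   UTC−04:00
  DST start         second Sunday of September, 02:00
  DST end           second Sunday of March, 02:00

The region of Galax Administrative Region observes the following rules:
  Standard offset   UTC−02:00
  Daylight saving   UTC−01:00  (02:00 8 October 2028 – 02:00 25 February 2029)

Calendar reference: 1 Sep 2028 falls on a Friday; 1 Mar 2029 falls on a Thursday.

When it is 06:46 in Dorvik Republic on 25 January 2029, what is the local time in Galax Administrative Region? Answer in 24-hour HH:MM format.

1 September 2028 is a Friday, so the first Sunday is September 3 and the second is September 10.
1 March 2029 is a Thursday, so the first Sunday is March 4 and the second is March 11.
Daylight saving runs 10 September 2028 – 11 March 2029; 25 January 2029 is inside that window, so Dorvik Republic is at UTC−04:00.
06:46 Dorvik Republic + 4h = 10:46 UTC.
At the standard offset (UTC−02:00), 10:46 UTC − 2h = 08:46 Galax Administrative Region standard time.
The standard-time date in Galax Administrative Region, 25 January 2029, falls between 8 October 2028 and 25 February 2029, so daylight saving is in effect and Galax Administrative Region is at UTC−01:00.
10:46 UTC − 1h = 09:46 Galax Administrative Region.

09:46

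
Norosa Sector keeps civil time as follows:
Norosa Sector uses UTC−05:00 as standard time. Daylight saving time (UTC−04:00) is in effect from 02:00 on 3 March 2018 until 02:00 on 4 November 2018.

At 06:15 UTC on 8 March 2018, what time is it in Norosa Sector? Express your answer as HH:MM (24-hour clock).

02:15

At the standard offset (UTC−05:00), 06:15 UTC − 5h = 01:15 Norosa Sector standard time.
The standard-time date in Norosa Sector, 8 March 2018, falls between 3 March and 4 November, so daylight saving is in effect and Norosa Sector is at UTC−04:00.
06:15 UTC − 4h = 02:15 local.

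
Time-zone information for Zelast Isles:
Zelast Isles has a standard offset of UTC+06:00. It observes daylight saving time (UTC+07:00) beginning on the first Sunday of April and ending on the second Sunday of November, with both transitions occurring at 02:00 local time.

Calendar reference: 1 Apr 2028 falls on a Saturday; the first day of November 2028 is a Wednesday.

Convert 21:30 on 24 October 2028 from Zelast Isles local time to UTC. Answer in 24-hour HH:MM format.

1 April 2028 is a Saturday, so the first Sunday is April 2.
1 November 2028 is a Wednesday, so the first Sunday is November 5 and the second is November 12.
24 October 2028 falls between 2 April and 12 November, so daylight saving is in effect and Zelast Isles is at UTC+07:00.
21:30 local − 7h = 14:30 UTC.

14:30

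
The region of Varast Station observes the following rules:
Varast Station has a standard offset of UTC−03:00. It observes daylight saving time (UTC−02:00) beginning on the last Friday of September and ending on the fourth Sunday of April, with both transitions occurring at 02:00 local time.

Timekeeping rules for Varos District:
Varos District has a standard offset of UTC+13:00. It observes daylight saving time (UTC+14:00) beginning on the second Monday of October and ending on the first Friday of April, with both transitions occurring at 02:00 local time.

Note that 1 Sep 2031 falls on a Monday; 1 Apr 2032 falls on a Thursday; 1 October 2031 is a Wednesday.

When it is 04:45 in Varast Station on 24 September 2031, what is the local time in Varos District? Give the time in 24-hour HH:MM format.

20:45

1 September 2031 is a Monday, so Fridays fall on 5, 12, 19, 26; the last is September 26.
1 April 2032 is a Thursday, so the first Sunday is April 4 and the fourth is April 25.
24 September 2031 is outside the daylight-saving period (26 September 2031 – 25 April 2032), so Varast Station is on standard time, UTC−03:00.
04:45 Varast Station + 3h = 07:45 UTC.
1 October 2031 is a Wednesday, so the first Monday is October 6 and the second is October 13.
1 April 2032 is a Thursday, so the first Friday is April 2.
At the standard offset (UTC+13:00), 07:45 UTC + 13h = 20:45 Varos District standard time.
The standard-time date in Varos District, 24 September 2031, is outside the daylight-saving period (13 October 2031 – 2 April 2032), so Varos District is on standard time, UTC+13:00.
07:45 UTC + 13h = 20:45 Varos District.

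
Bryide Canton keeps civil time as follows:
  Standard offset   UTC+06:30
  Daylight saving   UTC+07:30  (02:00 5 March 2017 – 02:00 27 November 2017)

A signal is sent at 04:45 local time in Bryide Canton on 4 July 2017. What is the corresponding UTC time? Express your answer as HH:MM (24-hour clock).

4 July 2017 lies within the daylight-saving period (5 March – 27 November), so Bryide Canton is on daylight time, UTC+07:30.
04:45 local − 7h30m = 21:15 UTC (rolling into the previous day, 3 July 2017).

21:15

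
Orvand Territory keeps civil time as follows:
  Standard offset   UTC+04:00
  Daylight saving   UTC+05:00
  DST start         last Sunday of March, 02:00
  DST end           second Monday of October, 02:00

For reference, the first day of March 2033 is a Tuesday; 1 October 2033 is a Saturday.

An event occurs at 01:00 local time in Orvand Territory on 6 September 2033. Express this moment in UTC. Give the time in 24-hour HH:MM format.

20:00

1 March 2033 is a Tuesday, so Sundays fall on 6, 13, 20, 27; the last is March 27.
1 October 2033 is a Saturday, so the first Monday is October 3 and the second is October 10.
6 September 2033 falls between 27 March and 10 October, so daylight saving is in effect and Orvand Territory is at UTC+05:00.
01:00 local − 5h = 20:00 UTC (rolling into the previous day, 5 September 2033).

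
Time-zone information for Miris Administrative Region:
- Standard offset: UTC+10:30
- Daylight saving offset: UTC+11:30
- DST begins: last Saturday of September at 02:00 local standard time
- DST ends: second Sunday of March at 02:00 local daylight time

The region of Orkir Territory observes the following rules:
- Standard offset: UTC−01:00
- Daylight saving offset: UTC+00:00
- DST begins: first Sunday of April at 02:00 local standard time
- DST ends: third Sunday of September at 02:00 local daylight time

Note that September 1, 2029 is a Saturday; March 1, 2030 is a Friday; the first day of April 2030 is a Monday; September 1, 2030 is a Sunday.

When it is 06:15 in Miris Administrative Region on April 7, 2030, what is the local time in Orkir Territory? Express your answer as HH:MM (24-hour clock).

18:45

1 September 2029 is a Saturday, so Saturdays fall on 1, 8, 15, 22, 29; the last is September 29.
1 March 2030 is a Friday, so the first Sunday is March 3 and the second is March 10.
Daylight saving runs 29 September 2029 – 10 March 2030; April 7, 2030 is outside that window, so Miris Administrative Region is on standard time at UTC+10:30.
06:15 Miris Administrative Region − 10h30m = 19:45 UTC (rolling into the previous day, 6 April 2030).
1 April 2030 is a Monday, so the first Sunday is April 7.
1 September 2030 is a Sunday, so the first Sunday is September 1 and the third is September 15.
At the standard offset (UTC−01:00), 19:45 UTC − 1h = 18:45 Orkir Territory standard time.
The standard-time date in Orkir Territory, April 6, 2030, does not fall between 7 April and 15 September, so daylight saving is not in effect and Orkir Territory is at UTC−01:00.
19:45 UTC − 1h = 18:45 Orkir Territory.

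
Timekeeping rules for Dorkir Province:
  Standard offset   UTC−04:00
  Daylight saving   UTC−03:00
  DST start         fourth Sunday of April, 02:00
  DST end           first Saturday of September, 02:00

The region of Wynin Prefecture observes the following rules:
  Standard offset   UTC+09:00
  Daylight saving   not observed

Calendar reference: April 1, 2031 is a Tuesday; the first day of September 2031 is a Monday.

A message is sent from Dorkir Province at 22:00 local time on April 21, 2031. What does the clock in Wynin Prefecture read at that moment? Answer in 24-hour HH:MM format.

1 April 2031 is a Tuesday, so the first Sunday is April 6 and the fourth is April 27.
1 September 2031 is a Monday, so the first Saturday is September 6.
April 21, 2031 does not fall between 27 April and 6 September, so daylight saving is not in effect and Dorkir Province is at UTC−04:00.
22:00 Dorkir Province + 4h = 02:00 UTC (rolling into the next day, 22 April 2031).
Wynin Prefecture stays on UTC+09:00 all year.
02:00 UTC + 9h = 11:00 Wynin Prefecture.

11:00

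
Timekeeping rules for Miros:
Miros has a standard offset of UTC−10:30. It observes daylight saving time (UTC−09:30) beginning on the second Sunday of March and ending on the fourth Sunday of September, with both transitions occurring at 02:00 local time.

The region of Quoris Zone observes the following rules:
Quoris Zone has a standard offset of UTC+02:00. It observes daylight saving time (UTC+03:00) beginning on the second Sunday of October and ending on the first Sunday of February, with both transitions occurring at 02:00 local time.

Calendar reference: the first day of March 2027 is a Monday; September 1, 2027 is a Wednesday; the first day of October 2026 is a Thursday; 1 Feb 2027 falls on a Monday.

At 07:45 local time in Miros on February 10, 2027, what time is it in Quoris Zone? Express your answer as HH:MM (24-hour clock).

20:15

1 March 2027 is a Monday, so the first Sunday is March 7 and the second is March 14.
1 September 2027 is a Wednesday, so the first Sunday is September 5 and the fourth is September 26.
February 10, 2027 is outside the daylight-saving period (14 March – 26 September), so Miros is on standard time, UTC−10:30.
07:45 Miros + 10h30m = 18:15 UTC.
1 October 2026 is a Thursday, so the first Sunday is October 4 and the second is October 11.
1 February 2027 is a Monday, so the first Sunday is February 7.
At the standard offset (UTC+02:00), 18:15 UTC + 2h = 20:15 Quoris Zone standard time.
The standard-time date in Quoris Zone, February 10, 2027, does not fall between 11 October 2026 and 7 February 2027, so daylight saving is not in effect and Quoris Zone is at UTC+02:00.
18:15 UTC + 2h = 20:15 Quoris Zone.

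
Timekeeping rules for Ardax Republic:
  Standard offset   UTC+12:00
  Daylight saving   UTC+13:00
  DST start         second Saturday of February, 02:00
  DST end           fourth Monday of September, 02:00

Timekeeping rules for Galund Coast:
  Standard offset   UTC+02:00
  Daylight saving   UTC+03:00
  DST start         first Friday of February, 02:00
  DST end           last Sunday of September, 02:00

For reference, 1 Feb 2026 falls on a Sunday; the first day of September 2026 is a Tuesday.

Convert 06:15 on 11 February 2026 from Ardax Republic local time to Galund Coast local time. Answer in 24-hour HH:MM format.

21:15

1 February 2026 is a Sunday, so the first Saturday is February 7 and the second is February 14.
1 September 2026 is a Tuesday, so the first Monday is September 7 and the fourth is September 28.
Daylight saving runs 14 February – 28 September; 11 February 2026 is outside that window, so Ardax Republic is on standard time at UTC+12:00.
06:15 Ardax Republic − 12h = 18:15 UTC (rolling into the previous day, 10 February 2026).
1 February 2026 is a Sunday, so the first Friday is February 6.
1 September 2026 is a Tuesday, so Sundays fall on 6, 13, 20, 27; the last is September 27.
At the standard offset (UTC+02:00), 18:15 UTC + 2h = 20:15 Galund Coast standard time.
The standard-time date in Galund Coast, 10 February 2026, falls between 6 February and 27 September, so daylight saving is in effect and Galund Coast is at UTC+03:00.
18:15 UTC + 3h = 21:15 Galund Coast.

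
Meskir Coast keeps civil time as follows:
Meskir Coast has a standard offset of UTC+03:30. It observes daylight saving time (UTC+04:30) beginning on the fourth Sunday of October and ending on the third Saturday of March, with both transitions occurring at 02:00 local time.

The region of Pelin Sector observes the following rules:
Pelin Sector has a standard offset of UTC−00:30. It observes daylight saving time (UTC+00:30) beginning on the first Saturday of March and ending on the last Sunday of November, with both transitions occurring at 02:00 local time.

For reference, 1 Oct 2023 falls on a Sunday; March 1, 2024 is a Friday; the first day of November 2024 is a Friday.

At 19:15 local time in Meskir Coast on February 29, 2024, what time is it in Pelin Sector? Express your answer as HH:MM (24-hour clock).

14:15

1 October 2023 is a Sunday, so the first Sunday is October 1 and the fourth is October 22.
1 March 2024 is a Friday, so the first Saturday is March 2 and the third is March 16.
Daylight saving runs 22 October 2023 – 16 March 2024; February 29, 2024 is inside that window, so Meskir Coast is at UTC+04:30.
19:15 Meskir Coast − 4h30m = 14:45 UTC.
1 March 2024 is a Friday, so the first Saturday is March 2.
1 November 2024 is a Friday, so Sundays fall on 3, 10, 17, 24; the last is November 24.
At the standard offset (UTC−00:30), 14:45 UTC − 0h30m = 14:15 Pelin Sector standard time.
Daylight saving runs 2 March – 24 November; the standard-time date in Pelin Sector, February 29, 2024, is outside that window, so Pelin Sector is on standard time at UTC−00:30.
14:45 UTC − 0h30m = 14:15 Pelin Sector.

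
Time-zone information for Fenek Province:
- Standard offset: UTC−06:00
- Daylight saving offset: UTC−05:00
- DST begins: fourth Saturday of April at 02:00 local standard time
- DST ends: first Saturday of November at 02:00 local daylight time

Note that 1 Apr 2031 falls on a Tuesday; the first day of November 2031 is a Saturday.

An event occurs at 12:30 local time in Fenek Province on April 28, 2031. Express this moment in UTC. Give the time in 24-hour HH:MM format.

1 April 2031 is a Tuesday, so the first Saturday is April 5 and the fourth is April 26.
1 November 2031 is a Saturday, so the first Saturday is November 1.
April 28, 2031 lies within the daylight-saving period (26 April – 1 November), so Fenek Province is on daylight time, UTC−05:00.
12:30 local + 5h = 17:30 UTC.

17:30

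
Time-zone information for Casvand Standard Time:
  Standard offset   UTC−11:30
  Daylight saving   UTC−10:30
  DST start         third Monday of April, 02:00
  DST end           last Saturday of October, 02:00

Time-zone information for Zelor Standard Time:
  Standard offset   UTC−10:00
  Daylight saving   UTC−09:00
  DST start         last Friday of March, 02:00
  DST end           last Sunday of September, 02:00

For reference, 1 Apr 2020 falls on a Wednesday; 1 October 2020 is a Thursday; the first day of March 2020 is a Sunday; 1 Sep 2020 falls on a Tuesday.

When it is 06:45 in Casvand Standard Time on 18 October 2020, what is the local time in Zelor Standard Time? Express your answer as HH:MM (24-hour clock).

1 April 2020 is a Wednesday, so the first Monday is April 6 and the third is April 20.
1 October 2020 is a Thursday, so Saturdays fall on 3, 10, 17, 24, 31; the last is October 31.
18 October 2020 lies within the daylight-saving period (20 April – 31 October), so Casvand Standard Time is on daylight time, UTC−10:30.
06:45 Casvand Standard Time + 10h30m = 17:15 UTC.
1 March 2020 is a Sunday, so Fridays fall on 6, 13, 20, 27; the last is March 27.
1 September 2020 is a Tuesday, so Sundays fall on 6, 13, 20, 27; the last is September 27.
At the standard offset (UTC−10:00), 17:15 UTC − 10h = 07:15 Zelor Standard Time standard time.
Daylight saving runs 27 March – 27 September; the standard-time date in Zelor Standard Time, 18 October 2020, is outside that window, so Zelor Standard Time is on standard time at UTC−10:00.
17:15 UTC − 10h = 07:15 Zelor Standard Time.

07:15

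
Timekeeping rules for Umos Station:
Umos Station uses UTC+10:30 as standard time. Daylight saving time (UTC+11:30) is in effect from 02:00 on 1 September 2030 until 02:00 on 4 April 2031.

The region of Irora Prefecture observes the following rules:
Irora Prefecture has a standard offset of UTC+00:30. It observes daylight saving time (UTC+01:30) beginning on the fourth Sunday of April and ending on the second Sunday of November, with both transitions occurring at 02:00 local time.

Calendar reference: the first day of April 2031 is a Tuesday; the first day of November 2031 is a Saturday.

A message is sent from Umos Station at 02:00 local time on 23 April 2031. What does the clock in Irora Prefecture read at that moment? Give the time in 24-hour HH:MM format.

16:00

23 April 2031 is outside the daylight-saving period (1 September 2030 – 4 April 2031), so Umos Station is on standard time, UTC+10:30.
02:00 Umos Station − 10h30m = 15:30 UTC (rolling into the previous day, 22 April 2031).
1 April 2031 is a Tuesday, so the first Sunday is April 6 and the fourth is April 27.
1 November 2031 is a Saturday, so the first Sunday is November 2 and the second is November 9.
At the standard offset (UTC+00:30), 15:30 UTC + 0h30m = 16:00 Irora Prefecture standard time.
Daylight saving runs 27 April – 9 November; the standard-time date in Irora Prefecture, 22 April 2031, is outside that window, so Irora Prefecture is on standard time at UTC+00:30.
15:30 UTC + 0h30m = 16:00 Irora Prefecture.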